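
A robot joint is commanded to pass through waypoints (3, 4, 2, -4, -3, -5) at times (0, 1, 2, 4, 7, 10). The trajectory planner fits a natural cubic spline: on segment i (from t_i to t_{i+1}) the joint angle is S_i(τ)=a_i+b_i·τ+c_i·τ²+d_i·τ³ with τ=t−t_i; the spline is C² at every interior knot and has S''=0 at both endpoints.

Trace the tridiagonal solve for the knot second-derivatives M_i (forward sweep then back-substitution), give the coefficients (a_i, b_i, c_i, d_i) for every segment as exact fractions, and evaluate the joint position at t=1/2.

  seg 0: a=3 b=4018/2361 c=0 d=-1657/2361
  seg 1: a=4 b=-953/2361 c=-1657/787 d=1202/2361
  seg 2: a=2 b=-7289/2361 c=-455/787 d=734/2361
  seg 3: a=-4 b=-3941/2361 c=1013/787 d=-1463/7083
  seg 4: a=-3 b=1126/2361 c=-450/787 d=50/787
S(1/2) = 23693/6296

Δ: Δ0=1, Δ1=-2, Δ2=-3, Δ3=1/3, Δ4=-2/3
row 1: diag=4, rhs=-18; c'=1/4, d'=-9/2
row 2: denom=6−1·1/4=23/4; d'=(-6−1·-9/2)/(23/4)=-6/23
row 3: denom=10−2·8/23=214/23; d'=(20−2·-6/23)/(214/23)=236/107
row 4: denom=12−3·69/214=2361/214; d'=(-6−3·236/107)/(2361/214)=-900/787
back: M4=-900/787
back: M3=236/107−69/214·-900/787=2026/787
back: M2=-6/23−8/23·2026/787=-910/787
back: M1=-9/2−1/4·-910/787=-3314/787
M: M0=0, M1=-3314/787, M2=-910/787, M3=2026/787, M4=-900/787, M5=0
seg 0: a=3, c=M0/2=0, d=(M1−M0)/(6·1)=-1657/2361, b=Δ0−h0·(2M0+M1)/6=4018/2361
seg 1: a=4, c=M1/2=-1657/787, d=(M2−M1)/(6·1)=1202/2361, b=Δ1−h1·(2M1+M2)/6=-953/2361
seg 2: a=2, c=M2/2=-455/787, d=(M3−M2)/(6·2)=734/2361, b=Δ2−h2·(2M2+M3)/6=-7289/2361
seg 3: a=-4, c=M3/2=1013/787, d=(M4−M3)/(6·3)=-1463/7083, b=Δ3−h3·(2M3+M4)/6=-3941/2361
seg 4: a=-3, c=M4/2=-450/787, d=(M5−M4)/(6·3)=50/787, b=Δ4−h4·(2M4+M5)/6=1126/2361
t_q=1/2 → seg 0, τ=1/2; S=3+4018/2361·τ+0·τ²+-1657/2361·τ³=23693/6296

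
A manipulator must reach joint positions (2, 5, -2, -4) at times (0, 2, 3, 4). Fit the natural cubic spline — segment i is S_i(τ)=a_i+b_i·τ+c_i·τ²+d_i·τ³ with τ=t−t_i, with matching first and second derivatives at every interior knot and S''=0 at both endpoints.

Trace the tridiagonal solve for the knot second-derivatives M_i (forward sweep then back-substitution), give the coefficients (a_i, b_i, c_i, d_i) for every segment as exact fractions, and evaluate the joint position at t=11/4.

Δ: Δ0=3/2, Δ1=-7, Δ2=-2
row 1: diag=6, rhs=-51; c'=1/6, d'=-17/2
row 2: denom=4−1·1/6=23/6; d'=(30−1·-17/2)/(23/6)=231/23
back: M2=231/23
back: M1=-17/2−1/6·231/23=-234/23
M: M0=0, M1=-234/23, M2=231/23, M3=0
seg 0: a=2, c=M0/2=0, d=(M1−M0)/(6·2)=-39/46, b=Δ0−h0·(2M0+M1)/6=225/46
seg 1: a=5, c=M1/2=-117/23, d=(M2−M1)/(6·1)=155/46, b=Δ1−h1·(2M1+M2)/6=-243/46
seg 2: a=-2, c=M2/2=231/46, d=(M3−M2)/(6·1)=-77/46, b=Δ2−h2·(2M2+M3)/6=-123/23
t_q=11/4 → seg 1, τ=3/4; S=5+-243/46·τ+-117/23·τ²+155/46·τ³=-1183/2944

  seg 0: a=2 b=225/46 c=0 d=-39/46
  seg 1: a=5 b=-243/46 c=-117/23 d=155/46
  seg 2: a=-2 b=-123/23 c=231/46 d=-77/46
S(11/4) = -1183/2944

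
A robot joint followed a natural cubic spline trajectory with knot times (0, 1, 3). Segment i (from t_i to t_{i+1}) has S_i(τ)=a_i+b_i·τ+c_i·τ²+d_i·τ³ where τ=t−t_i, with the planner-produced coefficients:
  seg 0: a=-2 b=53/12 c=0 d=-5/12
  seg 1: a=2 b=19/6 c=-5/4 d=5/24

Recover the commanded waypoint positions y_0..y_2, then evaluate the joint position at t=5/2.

y_0 = S_0(0) = a_0 = -2
y_1 = S_1(0) = a_1 = 2
y_2 = S_1(2) = 5
t_q=5/2 is in segment 1 (τ=3/2); S_1(τ)=297/64

y_0=-2 y_1=2 y_2=5
S(5/2) = 297/64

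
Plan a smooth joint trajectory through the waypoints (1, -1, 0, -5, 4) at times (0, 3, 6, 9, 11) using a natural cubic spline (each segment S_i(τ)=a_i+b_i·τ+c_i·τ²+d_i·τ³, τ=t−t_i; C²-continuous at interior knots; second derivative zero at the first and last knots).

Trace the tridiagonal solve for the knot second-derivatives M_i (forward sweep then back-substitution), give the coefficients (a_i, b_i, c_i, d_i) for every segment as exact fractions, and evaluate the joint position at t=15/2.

Δ: Δ0=-2/3, Δ1=1/3, Δ2=-5/3, Δ3=9/2
row 1: diag=12, rhs=6; c'=1/4, d'=1/2
row 2: denom=12−3·1/4=45/4; d'=(-12−3·1/2)/(45/4)=-6/5
row 3: denom=10−3·4/15=46/5; d'=(37−3·-6/5)/(46/5)=203/46
back: M3=203/46
back: M2=-6/5−4/15·203/46=-164/69
back: M1=1/2−1/4·-164/69=151/138
M: M0=0, M1=151/138, M2=-164/69, M3=203/46, M4=0
seg 0: a=1, c=M0/2=0, d=(M1−M0)/(6·3)=151/2484, b=Δ0−h0·(2M0+M1)/6=-335/276
seg 1: a=-1, c=M1/2=151/276, d=(M2−M1)/(6·3)=-479/2484, b=Δ1−h1·(2M1+M2)/6=59/138
seg 2: a=0, c=M2/2=-82/69, d=(M3−M2)/(6·3)=937/2484, b=Δ2−h2·(2M2+M3)/6=-413/276
seg 3: a=-5, c=M3/2=203/92, d=(M4−M3)/(6·2)=-203/552, b=Δ3−h3·(2M3+M4)/6=215/138
t_q=15/2 → seg 2, τ=3/2; S=0+-413/276·τ+-82/69·τ²+937/2484·τ³=-2683/736

  seg 0: a=1 b=-335/276 c=0 d=151/2484
  seg 1: a=-1 b=59/138 c=151/276 d=-479/2484
  seg 2: a=0 b=-413/276 c=-82/69 d=937/2484
  seg 3: a=-5 b=215/138 c=203/92 d=-203/552
S(15/2) = -2683/736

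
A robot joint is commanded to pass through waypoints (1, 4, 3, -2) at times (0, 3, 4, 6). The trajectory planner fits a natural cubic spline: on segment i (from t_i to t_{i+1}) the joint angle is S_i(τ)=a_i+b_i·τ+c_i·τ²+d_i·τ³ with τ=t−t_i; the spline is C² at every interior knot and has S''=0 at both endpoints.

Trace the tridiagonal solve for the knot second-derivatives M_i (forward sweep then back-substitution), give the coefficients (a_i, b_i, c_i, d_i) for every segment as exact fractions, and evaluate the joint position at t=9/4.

  seg 0: a=1 b=157/94 c=0 d=-7/94
  seg 1: a=4 b=-16/47 c=-63/94 d=1/94
  seg 2: a=3 b=-155/94 c=-30/47 d=5/47
S(9/4) = 23521/6016

Δ: Δ0=1, Δ1=-1, Δ2=-5/2
row 1: diag=8, rhs=-12; c'=1/8, d'=-3/2
row 2: denom=6−1·1/8=47/8; d'=(-9−1·-3/2)/(47/8)=-60/47
back: M2=-60/47
back: M1=-3/2−1/8·-60/47=-63/47
M: M0=0, M1=-63/47, M2=-60/47, M3=0
seg 0: a=1, c=M0/2=0, d=(M1−M0)/(6·3)=-7/94, b=Δ0−h0·(2M0+M1)/6=157/94
seg 1: a=4, c=M1/2=-63/94, d=(M2−M1)/(6·1)=1/94, b=Δ1−h1·(2M1+M2)/6=-16/47
seg 2: a=3, c=M2/2=-30/47, d=(M3−M2)/(6·2)=5/47, b=Δ2−h2·(2M2+M3)/6=-155/94
t_q=9/4 → seg 0, τ=9/4; S=1+157/94·τ+0·τ²+-7/94·τ³=23521/6016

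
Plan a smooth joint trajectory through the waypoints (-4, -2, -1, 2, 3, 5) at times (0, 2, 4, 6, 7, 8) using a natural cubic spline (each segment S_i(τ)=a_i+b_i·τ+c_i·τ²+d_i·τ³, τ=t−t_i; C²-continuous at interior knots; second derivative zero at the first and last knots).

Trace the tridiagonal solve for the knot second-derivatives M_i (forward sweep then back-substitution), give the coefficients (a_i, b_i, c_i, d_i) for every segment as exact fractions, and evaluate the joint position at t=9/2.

  seg 0: a=-4 b=384/313 c=0 d=-71/1252
  seg 1: a=-2 b=171/313 c=-213/626 d=397/2504
  seg 2: a=-1 b=681/626 c=765/1252 d=-507/2504
  seg 3: a=2 b=345/313 c=-189/313 d=157/313
  seg 4: a=3 b=438/313 c=282/313 d=-94/313
S(9/2) = -6583/20032

Δ: Δ0=1, Δ1=1/2, Δ2=3/2, Δ3=1, Δ4=2
row 1: diag=8, rhs=-3; c'=1/4, d'=-3/8
row 2: denom=8−2·1/4=15/2; d'=(6−2·-3/8)/(15/2)=9/10
row 3: denom=6−2·4/15=82/15; d'=(-3−2·9/10)/(82/15)=-36/41
row 4: denom=4−1·15/82=313/82; d'=(6−1·-36/41)/(313/82)=564/313
back: M4=564/313
back: M3=-36/41−15/82·564/313=-378/313
back: M2=9/10−4/15·-378/313=765/626
back: M1=-3/8−1/4·765/626=-213/313
M: M0=0, M1=-213/313, M2=765/626, M3=-378/313, M4=564/313, M5=0
seg 0: a=-4, c=M0/2=0, d=(M1−M0)/(6·2)=-71/1252, b=Δ0−h0·(2M0+M1)/6=384/313
seg 1: a=-2, c=M1/2=-213/626, d=(M2−M1)/(6·2)=397/2504, b=Δ1−h1·(2M1+M2)/6=171/313
seg 2: a=-1, c=M2/2=765/1252, d=(M3−M2)/(6·2)=-507/2504, b=Δ2−h2·(2M2+M3)/6=681/626
seg 3: a=2, c=M3/2=-189/313, d=(M4−M3)/(6·1)=157/313, b=Δ3−h3·(2M3+M4)/6=345/313
seg 4: a=3, c=M4/2=282/313, d=(M5−M4)/(6·1)=-94/313, b=Δ4−h4·(2M4+M5)/6=438/313
t_q=9/2 → seg 2, τ=1/2; S=-1+681/626·τ+765/1252·τ²+-507/2504·τ³=-6583/20032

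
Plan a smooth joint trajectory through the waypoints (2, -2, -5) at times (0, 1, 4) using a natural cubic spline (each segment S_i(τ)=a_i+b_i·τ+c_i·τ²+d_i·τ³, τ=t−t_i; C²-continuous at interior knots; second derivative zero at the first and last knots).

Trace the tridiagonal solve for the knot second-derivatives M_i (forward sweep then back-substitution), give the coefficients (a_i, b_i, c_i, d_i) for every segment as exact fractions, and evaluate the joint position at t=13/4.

  seg 0: a=2 b=-35/8 c=0 d=3/8
  seg 1: a=-2 b=-13/4 c=9/8 d=-1/8
S(13/4) = -2581/512

Δ: Δ0=-4, Δ1=-1
row 1: diag=8, rhs=18; c'=3/8, d'=9/4
back: M1=9/4
M: M0=0, M1=9/4, M2=0
seg 0: a=2, c=M0/2=0, d=(M1−M0)/(6·1)=3/8, b=Δ0−h0·(2M0+M1)/6=-35/8
seg 1: a=-2, c=M1/2=9/8, d=(M2−M1)/(6·3)=-1/8, b=Δ1−h1·(2M1+M2)/6=-13/4
t_q=13/4 → seg 1, τ=9/4; S=-2+-13/4·τ+9/8·τ²+-1/8·τ³=-2581/512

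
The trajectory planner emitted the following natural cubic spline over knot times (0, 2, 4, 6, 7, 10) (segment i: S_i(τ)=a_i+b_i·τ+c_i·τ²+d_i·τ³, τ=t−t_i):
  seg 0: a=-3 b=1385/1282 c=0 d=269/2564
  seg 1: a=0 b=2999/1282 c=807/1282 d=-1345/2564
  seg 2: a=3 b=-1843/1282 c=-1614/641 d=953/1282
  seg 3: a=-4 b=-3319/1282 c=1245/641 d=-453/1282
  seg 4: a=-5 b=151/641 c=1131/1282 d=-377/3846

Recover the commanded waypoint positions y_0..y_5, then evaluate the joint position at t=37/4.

y_0=-3 y_1=0 y_2=3 y_3=-4 y_4=-5 y_5=1
S(37/4) = -91919/82048

y_0 = S_0(0) = a_0 = -3
y_1 = S_1(0) = a_1 = 0
y_2 = S_2(0) = a_2 = 3
y_3 = S_3(0) = a_3 = -4
y_4 = S_4(0) = a_4 = -5
y_5 = S_4(3) = 1
t_q=37/4 is in segment 4 (τ=9/4); S_4(τ)=-91919/82048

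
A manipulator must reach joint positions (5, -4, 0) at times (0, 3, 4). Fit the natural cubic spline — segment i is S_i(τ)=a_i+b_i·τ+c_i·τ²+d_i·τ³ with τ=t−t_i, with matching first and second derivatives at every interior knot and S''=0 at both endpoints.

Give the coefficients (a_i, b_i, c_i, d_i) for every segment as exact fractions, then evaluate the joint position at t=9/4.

  seg 0: a=5 b=-45/8 c=0 d=7/24
  seg 1: a=-4 b=9/4 c=21/8 d=-7/8
S(9/4) = -2219/512

Δ: Δ0=-3, Δ1=4
row 1: diag=8, rhs=42; c'=1/8, d'=21/4
back: M1=21/4
M: M0=0, M1=21/4, M2=0
seg 0: a=5, c=M0/2=0, d=(M1−M0)/(6·3)=7/24, b=Δ0−h0·(2M0+M1)/6=-45/8
seg 1: a=-4, c=M1/2=21/8, d=(M2−M1)/(6·1)=-7/8, b=Δ1−h1·(2M1+M2)/6=9/4
t_q=9/4 → seg 0, τ=9/4; S=5+-45/8·τ+0·τ²+7/24·τ³=-2219/512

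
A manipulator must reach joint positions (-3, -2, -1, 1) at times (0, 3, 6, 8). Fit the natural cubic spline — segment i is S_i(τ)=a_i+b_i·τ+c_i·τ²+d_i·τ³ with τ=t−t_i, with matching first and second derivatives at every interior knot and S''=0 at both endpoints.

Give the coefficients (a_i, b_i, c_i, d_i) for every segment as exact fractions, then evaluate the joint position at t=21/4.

Δ: Δ0=1/3, Δ1=1/3, Δ2=1
row 1: diag=12, rhs=0; c'=1/4, d'=0
row 2: denom=10−3·1/4=37/4; d'=(4−3·0)/(37/4)=16/37
back: M2=16/37
back: M1=0−1/4·16/37=-4/37
M: M0=0, M1=-4/37, M2=16/37, M3=0
seg 0: a=-3, c=M0/2=0, d=(M1−M0)/(6·3)=-2/333, b=Δ0−h0·(2M0+M1)/6=43/111
seg 1: a=-2, c=M1/2=-2/37, d=(M2−M1)/(6·3)=10/333, b=Δ1−h1·(2M1+M2)/6=25/111
seg 2: a=-1, c=M2/2=8/37, d=(M3−M2)/(6·2)=-4/111, b=Δ2−h2·(2M2+M3)/6=79/111
t_q=21/4 → seg 1, τ=9/4; S=-2+25/111·τ+-2/37·τ²+10/333·τ³=-1687/1184

  seg 0: a=-3 b=43/111 c=0 d=-2/333
  seg 1: a=-2 b=25/111 c=-2/37 d=10/333
  seg 2: a=-1 b=79/111 c=8/37 d=-4/111
S(21/4) = -1687/1184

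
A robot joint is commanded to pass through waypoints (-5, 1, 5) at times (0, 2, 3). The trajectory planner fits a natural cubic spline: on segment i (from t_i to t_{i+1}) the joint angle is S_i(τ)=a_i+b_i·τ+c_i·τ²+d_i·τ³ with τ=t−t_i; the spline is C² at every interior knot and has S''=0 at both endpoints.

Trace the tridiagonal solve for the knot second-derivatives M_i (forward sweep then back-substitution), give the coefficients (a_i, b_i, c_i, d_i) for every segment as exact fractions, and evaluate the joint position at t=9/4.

Δ: Δ0=3, Δ1=4
row 1: diag=6, rhs=6; c'=1/6, d'=1
back: M1=1
M: M0=0, M1=1, M2=0
seg 0: a=-5, c=M0/2=0, d=(M1−M0)/(6·2)=1/12, b=Δ0−h0·(2M0+M1)/6=8/3
seg 1: a=1, c=M1/2=1/2, d=(M2−M1)/(6·1)=-1/6, b=Δ1−h1·(2M1+M2)/6=11/3
t_q=9/4 → seg 1, τ=1/4; S=1+11/3·τ+1/2·τ²+-1/6·τ³=249/128

  seg 0: a=-5 b=8/3 c=0 d=1/12
  seg 1: a=1 b=11/3 c=1/2 d=-1/6
S(9/4) = 249/128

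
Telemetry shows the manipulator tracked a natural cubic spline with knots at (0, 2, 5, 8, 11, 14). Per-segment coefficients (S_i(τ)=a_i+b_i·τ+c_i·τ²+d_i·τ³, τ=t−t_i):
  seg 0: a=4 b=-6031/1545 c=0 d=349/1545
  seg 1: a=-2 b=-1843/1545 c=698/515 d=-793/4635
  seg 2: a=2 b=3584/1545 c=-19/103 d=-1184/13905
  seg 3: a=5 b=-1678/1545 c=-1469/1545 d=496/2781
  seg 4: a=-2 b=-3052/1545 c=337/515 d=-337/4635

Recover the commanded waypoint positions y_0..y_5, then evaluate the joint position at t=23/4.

y_0 = S_0(0) = a_0 = 4
y_1 = S_1(0) = a_1 = -2
y_2 = S_2(0) = a_2 = 2
y_3 = S_3(0) = a_3 = 5
y_4 = S_4(0) = a_4 = -2
y_5 = S_4(3) = -4
t_q=23/4 is in segment 2 (τ=3/4); S_2(τ)=5933/1648

y_0=4 y_1=-2 y_2=2 y_3=5 y_4=-2 y_5=-4
S(23/4) = 5933/1648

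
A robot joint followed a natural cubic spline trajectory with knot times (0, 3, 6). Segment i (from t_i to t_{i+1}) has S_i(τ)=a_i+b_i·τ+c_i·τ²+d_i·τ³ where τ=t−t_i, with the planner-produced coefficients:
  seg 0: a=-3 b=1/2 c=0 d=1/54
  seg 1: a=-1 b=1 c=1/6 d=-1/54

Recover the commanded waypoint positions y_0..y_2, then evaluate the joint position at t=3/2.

y_0 = S_0(0) = a_0 = -3
y_1 = S_1(0) = a_1 = -1
y_2 = S_1(3) = 3
t_q=3/2 is in segment 0 (τ=3/2); S_0(τ)=-35/16

y_0=-3 y_1=-1 y_2=3
S(3/2) = -35/16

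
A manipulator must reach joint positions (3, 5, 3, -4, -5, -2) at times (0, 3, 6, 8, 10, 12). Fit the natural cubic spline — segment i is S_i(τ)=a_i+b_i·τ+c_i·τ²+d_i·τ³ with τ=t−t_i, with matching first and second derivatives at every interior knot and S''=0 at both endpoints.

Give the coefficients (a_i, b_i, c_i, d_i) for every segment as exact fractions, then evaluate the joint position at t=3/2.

  seg 0: a=3 b=761/1046 c=0 d=-191/28242
  seg 1: a=5 b=285/523 c=-191/3138 d=-3229/28242
  seg 2: a=3 b=-3041/1046 c=-570/523 d=415/1046
  seg 3: a=-4 b=-2621/1046 c=675/523 d=-301/2092
  seg 4: a=-5 b=973/1046 c=447/1046 d=-149/2092
S(3/2) = 34045/8368

Δ: Δ0=2/3, Δ1=-2/3, Δ2=-7/2, Δ3=-1/2, Δ4=3/2
row 1: diag=12, rhs=-8; c'=1/4, d'=-2/3
row 2: denom=10−3·1/4=37/4; d'=(-17−3·-2/3)/(37/4)=-60/37
row 3: denom=8−2·8/37=280/37; d'=(18−2·-60/37)/(280/37)=393/140
row 4: denom=8−2·37/140=523/70; d'=(12−2·393/140)/(523/70)=447/523
back: M4=447/523
back: M3=393/140−37/140·447/523=1350/523
back: M2=-60/37−8/37·1350/523=-1140/523
back: M1=-2/3−1/4·-1140/523=-191/1569
M: M0=0, M1=-191/1569, M2=-1140/523, M3=1350/523, M4=447/523, M5=0
seg 0: a=3, c=M0/2=0, d=(M1−M0)/(6·3)=-191/28242, b=Δ0−h0·(2M0+M1)/6=761/1046
seg 1: a=5, c=M1/2=-191/3138, d=(M2−M1)/(6·3)=-3229/28242, b=Δ1−h1·(2M1+M2)/6=285/523
seg 2: a=3, c=M2/2=-570/523, d=(M3−M2)/(6·2)=415/1046, b=Δ2−h2·(2M2+M3)/6=-3041/1046
seg 3: a=-4, c=M3/2=675/523, d=(M4−M3)/(6·2)=-301/2092, b=Δ3−h3·(2M3+M4)/6=-2621/1046
seg 4: a=-5, c=M4/2=447/1046, d=(M5−M4)/(6·2)=-149/2092, b=Δ4−h4·(2M4+M5)/6=973/1046
t_q=3/2 → seg 0, τ=3/2; S=3+761/1046·τ+0·τ²+-191/28242·τ³=34045/8368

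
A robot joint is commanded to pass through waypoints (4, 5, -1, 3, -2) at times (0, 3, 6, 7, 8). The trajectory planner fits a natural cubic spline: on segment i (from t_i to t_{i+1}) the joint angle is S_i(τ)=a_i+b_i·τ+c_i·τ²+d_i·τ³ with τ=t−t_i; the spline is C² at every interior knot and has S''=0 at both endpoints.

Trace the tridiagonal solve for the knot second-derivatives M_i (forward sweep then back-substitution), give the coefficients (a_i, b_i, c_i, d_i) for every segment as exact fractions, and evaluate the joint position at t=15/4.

  seg 0: a=4 b=313/168 c=0 d=-257/1512
  seg 1: a=5 b=-229/84 c=-257/168 d=893/1512
  seg 2: a=-1 b=97/24 c=53/14 d=-643/168
  seg 3: a=3 b=11/84 c=-431/56 d=431/168
S(15/4) = 8401/3584

Δ: Δ0=1/3, Δ1=-2, Δ2=4, Δ3=-5
row 1: diag=12, rhs=-14; c'=1/4, d'=-7/6
row 2: denom=8−3·1/4=29/4; d'=(36−3·-7/6)/(29/4)=158/29
row 3: denom=4−1·4/29=112/29; d'=(-54−1·158/29)/(112/29)=-431/28
back: M3=-431/28
back: M2=158/29−4/29·-431/28=53/7
back: M1=-7/6−1/4·53/7=-257/84
M: M0=0, M1=-257/84, M2=53/7, M3=-431/28, M4=0
seg 0: a=4, c=M0/2=0, d=(M1−M0)/(6·3)=-257/1512, b=Δ0−h0·(2M0+M1)/6=313/168
seg 1: a=5, c=M1/2=-257/168, d=(M2−M1)/(6·3)=893/1512, b=Δ1−h1·(2M1+M2)/6=-229/84
seg 2: a=-1, c=M2/2=53/14, d=(M3−M2)/(6·1)=-643/168, b=Δ2−h2·(2M2+M3)/6=97/24
seg 3: a=3, c=M3/2=-431/56, d=(M4−M3)/(6·1)=431/168, b=Δ3−h3·(2M3+M4)/6=11/84
t_q=15/4 → seg 1, τ=3/4; S=5+-229/84·τ+-257/168·τ²+893/1512·τ³=8401/3584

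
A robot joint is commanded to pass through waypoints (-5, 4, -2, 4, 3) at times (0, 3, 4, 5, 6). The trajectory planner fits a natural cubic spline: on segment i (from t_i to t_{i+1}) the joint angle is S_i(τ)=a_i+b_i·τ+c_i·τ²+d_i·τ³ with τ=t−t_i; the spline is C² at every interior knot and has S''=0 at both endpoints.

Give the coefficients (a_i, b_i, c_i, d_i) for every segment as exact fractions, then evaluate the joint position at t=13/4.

Δ: Δ0=3, Δ1=-6, Δ2=6, Δ3=-1
row 1: diag=8, rhs=-54; c'=1/8, d'=-27/4
row 2: denom=4−1·1/8=31/8; d'=(72−1·-27/4)/(31/8)=630/31
row 3: denom=4−1·8/31=116/31; d'=(-42−1·630/31)/(116/31)=-483/29
back: M3=-483/29
back: M2=630/31−8/31·-483/29=714/29
back: M1=-27/4−1/8·714/29=-285/29
M: M0=0, M1=-285/29, M2=714/29, M3=-483/29, M4=0
seg 0: a=-5, c=M0/2=0, d=(M1−M0)/(6·3)=-95/174, b=Δ0−h0·(2M0+M1)/6=459/58
seg 1: a=4, c=M1/2=-285/58, d=(M2−M1)/(6·1)=333/58, b=Δ1−h1·(2M1+M2)/6=-198/29
seg 2: a=-2, c=M2/2=357/29, d=(M3−M2)/(6·1)=-399/58, b=Δ2−h2·(2M2+M3)/6=33/58
seg 3: a=4, c=M3/2=-483/58, d=(M4−M3)/(6·1)=161/58, b=Δ3−h3·(2M3+M4)/6=132/29
t_q=13/4 → seg 1, τ=1/4; S=4+-198/29·τ+-285/58·τ²+333/58·τ³=7705/3712

  seg 0: a=-5 b=459/58 c=0 d=-95/174
  seg 1: a=4 b=-198/29 c=-285/58 d=333/58
  seg 2: a=-2 b=33/58 c=357/29 d=-399/58
  seg 3: a=4 b=132/29 c=-483/58 d=161/58
S(13/4) = 7705/3712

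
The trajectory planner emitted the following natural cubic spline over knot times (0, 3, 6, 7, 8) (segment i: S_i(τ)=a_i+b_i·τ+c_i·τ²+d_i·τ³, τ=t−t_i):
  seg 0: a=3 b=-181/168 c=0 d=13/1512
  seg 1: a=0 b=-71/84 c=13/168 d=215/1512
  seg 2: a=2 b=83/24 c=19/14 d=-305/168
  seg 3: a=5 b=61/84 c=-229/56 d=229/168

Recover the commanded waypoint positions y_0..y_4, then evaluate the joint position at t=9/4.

y_0=3 y_1=0 y_2=2 y_3=5 y_4=3
S(9/4) = 345/512

y_0 = S_0(0) = a_0 = 3
y_1 = S_1(0) = a_1 = 0
y_2 = S_2(0) = a_2 = 2
y_3 = S_3(0) = a_3 = 5
y_4 = S_3(1) = 3
t_q=9/4 is in segment 0 (τ=9/4); S_0(τ)=345/512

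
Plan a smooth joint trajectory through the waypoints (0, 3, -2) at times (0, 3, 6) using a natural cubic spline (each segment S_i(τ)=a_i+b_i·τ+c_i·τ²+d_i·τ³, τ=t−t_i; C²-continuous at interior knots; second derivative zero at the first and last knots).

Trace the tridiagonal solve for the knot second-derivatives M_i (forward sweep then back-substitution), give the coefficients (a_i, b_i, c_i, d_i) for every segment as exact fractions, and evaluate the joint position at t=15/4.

  seg 0: a=0 b=5/3 c=0 d=-2/27
  seg 1: a=3 b=-1/3 c=-2/3 d=2/27
S(15/4) = 77/32

Δ: Δ0=1, Δ1=-5/3
row 1: diag=12, rhs=-16; c'=1/4, d'=-4/3
back: M1=-4/3
M: M0=0, M1=-4/3, M2=0
seg 0: a=0, c=M0/2=0, d=(M1−M0)/(6·3)=-2/27, b=Δ0−h0·(2M0+M1)/6=5/3
seg 1: a=3, c=M1/2=-2/3, d=(M2−M1)/(6·3)=2/27, b=Δ1−h1·(2M1+M2)/6=-1/3
t_q=15/4 → seg 1, τ=3/4; S=3+-1/3·τ+-2/3·τ²+2/27·τ³=77/32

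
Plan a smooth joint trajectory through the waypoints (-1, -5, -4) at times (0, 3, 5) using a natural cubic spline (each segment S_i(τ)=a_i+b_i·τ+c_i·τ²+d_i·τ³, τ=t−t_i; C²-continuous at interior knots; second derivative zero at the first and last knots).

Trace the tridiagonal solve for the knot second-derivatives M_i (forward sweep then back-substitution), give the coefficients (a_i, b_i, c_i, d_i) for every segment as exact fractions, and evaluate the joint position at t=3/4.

  seg 0: a=-1 b=-113/60 c=0 d=11/180
  seg 1: a=-5 b=-7/30 c=11/20 d=-11/120
S(3/4) = -611/256

Δ: Δ0=-4/3, Δ1=1/2
row 1: diag=10, rhs=11; c'=1/5, d'=11/10
back: M1=11/10
M: M0=0, M1=11/10, M2=0
seg 0: a=-1, c=M0/2=0, d=(M1−M0)/(6·3)=11/180, b=Δ0−h0·(2M0+M1)/6=-113/60
seg 1: a=-5, c=M1/2=11/20, d=(M2−M1)/(6·2)=-11/120, b=Δ1−h1·(2M1+M2)/6=-7/30
t_q=3/4 → seg 0, τ=3/4; S=-1+-113/60·τ+0·τ²+11/180·τ³=-611/256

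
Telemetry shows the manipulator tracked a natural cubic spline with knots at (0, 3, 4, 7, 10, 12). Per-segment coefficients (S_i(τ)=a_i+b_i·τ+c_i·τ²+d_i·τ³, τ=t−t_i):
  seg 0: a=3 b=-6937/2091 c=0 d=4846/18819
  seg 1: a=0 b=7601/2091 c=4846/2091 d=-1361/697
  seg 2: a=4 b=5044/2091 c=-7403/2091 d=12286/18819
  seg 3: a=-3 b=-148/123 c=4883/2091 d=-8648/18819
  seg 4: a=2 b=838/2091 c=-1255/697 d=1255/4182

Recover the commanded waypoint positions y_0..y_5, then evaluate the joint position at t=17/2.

y_0 = S_0(0) = a_0 = 3
y_1 = S_1(0) = a_1 = 0
y_2 = S_2(0) = a_2 = 4
y_3 = S_3(0) = a_3 = -3
y_4 = S_4(0) = a_4 = 2
y_5 = S_4(2) = -2
t_q=17/2 is in segment 3 (τ=3/2); S_3(τ)=-3071/2788

y_0=3 y_1=0 y_2=4 y_3=-3 y_4=2 y_5=-2
S(17/2) = -3071/2788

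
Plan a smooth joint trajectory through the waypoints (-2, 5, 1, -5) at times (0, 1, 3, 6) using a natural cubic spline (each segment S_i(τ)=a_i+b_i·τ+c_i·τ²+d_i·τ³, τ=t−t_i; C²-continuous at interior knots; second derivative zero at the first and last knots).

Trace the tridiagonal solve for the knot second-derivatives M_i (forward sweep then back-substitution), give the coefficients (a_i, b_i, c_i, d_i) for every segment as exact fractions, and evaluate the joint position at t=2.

  seg 0: a=-2 b=241/28 c=0 d=-45/28
  seg 1: a=5 b=53/14 c=-135/28 d=27/28
  seg 2: a=1 b=-55/14 c=27/28 d=-3/28
S(2) = 69/14

Δ: Δ0=7, Δ1=-2, Δ2=-2
row 1: diag=6, rhs=-54; c'=1/3, d'=-9
row 2: denom=10−2·1/3=28/3; d'=(0−2·-9)/(28/3)=27/14
back: M2=27/14
back: M1=-9−1/3·27/14=-135/14
M: M0=0, M1=-135/14, M2=27/14, M3=0
seg 0: a=-2, c=M0/2=0, d=(M1−M0)/(6·1)=-45/28, b=Δ0−h0·(2M0+M1)/6=241/28
seg 1: a=5, c=M1/2=-135/28, d=(M2−M1)/(6·2)=27/28, b=Δ1−h1·(2M1+M2)/6=53/14
seg 2: a=1, c=M2/2=27/28, d=(M3−M2)/(6·3)=-3/28, b=Δ2−h2·(2M2+M3)/6=-55/14
t_q=2 → seg 1, τ=1; S=5+53/14·τ+-135/28·τ²+27/28·τ³=69/14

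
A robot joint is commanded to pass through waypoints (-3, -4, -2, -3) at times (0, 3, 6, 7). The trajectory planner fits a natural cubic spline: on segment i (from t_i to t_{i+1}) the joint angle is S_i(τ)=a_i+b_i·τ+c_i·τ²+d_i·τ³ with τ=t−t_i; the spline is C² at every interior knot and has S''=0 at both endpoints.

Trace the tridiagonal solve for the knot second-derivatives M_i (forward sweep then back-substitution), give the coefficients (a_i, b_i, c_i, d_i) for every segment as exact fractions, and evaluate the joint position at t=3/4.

Δ: Δ0=-1/3, Δ1=2/3, Δ2=-1
row 1: diag=12, rhs=6; c'=1/4, d'=1/2
row 2: denom=8−3·1/4=29/4; d'=(-10−3·1/2)/(29/4)=-46/29
back: M2=-46/29
back: M1=1/2−1/4·-46/29=26/29
M: M0=0, M1=26/29, M2=-46/29, M3=0
seg 0: a=-3, c=M0/2=0, d=(M1−M0)/(6·3)=13/261, b=Δ0−h0·(2M0+M1)/6=-68/87
seg 1: a=-4, c=M1/2=13/29, d=(M2−M1)/(6·3)=-4/29, b=Δ1−h1·(2M1+M2)/6=49/87
seg 2: a=-2, c=M2/2=-23/29, d=(M3−M2)/(6·1)=23/87, b=Δ2−h2·(2M2+M3)/6=-41/87
t_q=3/4 → seg 0, τ=3/4; S=-3+-68/87·τ+0·τ²+13/261·τ³=-6617/1856

  seg 0: a=-3 b=-68/87 c=0 d=13/261
  seg 1: a=-4 b=49/87 c=13/29 d=-4/29
  seg 2: a=-2 b=-41/87 c=-23/29 d=23/87
S(3/4) = -6617/1856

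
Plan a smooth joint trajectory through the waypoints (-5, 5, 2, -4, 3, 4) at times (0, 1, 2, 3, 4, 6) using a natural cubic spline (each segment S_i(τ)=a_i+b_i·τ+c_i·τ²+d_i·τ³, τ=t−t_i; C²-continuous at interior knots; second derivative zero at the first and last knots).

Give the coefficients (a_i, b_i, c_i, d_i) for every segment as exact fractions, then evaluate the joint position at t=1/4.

Δ: Δ0=10, Δ1=-3, Δ2=-6, Δ3=7, Δ4=1/2
row 1: diag=4, rhs=-78; c'=1/4, d'=-39/2
row 2: denom=4−1·1/4=15/4; d'=(-18−1·-39/2)/(15/4)=2/5
row 3: denom=4−1·4/15=56/15; d'=(78−1·2/5)/(56/15)=291/14
row 4: denom=6−1·15/56=321/56; d'=(-39−1·291/14)/(321/56)=-1116/107
back: M4=-1116/107
back: M3=291/14−15/56·-1116/107=2523/107
back: M2=2/5−4/15·2523/107=-630/107
back: M1=-39/2−1/4·-630/107=-1929/107
M: M0=0, M1=-1929/107, M2=-630/107, M3=2523/107, M4=-1116/107, M5=0
seg 0: a=-5, c=M0/2=0, d=(M1−M0)/(6·1)=-643/214, b=Δ0−h0·(2M0+M1)/6=2783/214
seg 1: a=5, c=M1/2=-1929/214, d=(M2−M1)/(6·1)=433/214, b=Δ1−h1·(2M1+M2)/6=427/107
seg 2: a=2, c=M2/2=-315/107, d=(M3−M2)/(6·1)=1051/214, b=Δ2−h2·(2M2+M3)/6=-1705/214
seg 3: a=-4, c=M3/2=2523/214, d=(M4−M3)/(6·1)=-1213/214, b=Δ3−h3·(2M3+M4)/6=94/107
seg 4: a=3, c=M4/2=-558/107, d=(M5−M4)/(6·2)=93/107, b=Δ4−h4·(2M4+M5)/6=1595/214
t_q=1/4 → seg 0, τ=1/4; S=-5+2783/214·τ+0·τ²+-643/214·τ³=-24595/13696

  seg 0: a=-5 b=2783/214 c=0 d=-643/214
  seg 1: a=5 b=427/107 c=-1929/214 d=433/214
  seg 2: a=2 b=-1705/214 c=-315/107 d=1051/214
  seg 3: a=-4 b=94/107 c=2523/214 d=-1213/214
  seg 4: a=3 b=1595/214 c=-558/107 d=93/107
S(1/4) = -24595/13696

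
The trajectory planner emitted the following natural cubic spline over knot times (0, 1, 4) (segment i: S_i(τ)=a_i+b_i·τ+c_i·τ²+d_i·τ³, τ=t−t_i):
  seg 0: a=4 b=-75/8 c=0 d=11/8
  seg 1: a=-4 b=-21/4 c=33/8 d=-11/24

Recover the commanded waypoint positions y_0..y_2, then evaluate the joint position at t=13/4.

y_0=4 y_1=-4 y_2=5
S(13/4) = -77/512

y_0 = S_0(0) = a_0 = 4
y_1 = S_1(0) = a_1 = -4
y_2 = S_1(3) = 5
t_q=13/4 is in segment 1 (τ=9/4); S_1(τ)=-77/512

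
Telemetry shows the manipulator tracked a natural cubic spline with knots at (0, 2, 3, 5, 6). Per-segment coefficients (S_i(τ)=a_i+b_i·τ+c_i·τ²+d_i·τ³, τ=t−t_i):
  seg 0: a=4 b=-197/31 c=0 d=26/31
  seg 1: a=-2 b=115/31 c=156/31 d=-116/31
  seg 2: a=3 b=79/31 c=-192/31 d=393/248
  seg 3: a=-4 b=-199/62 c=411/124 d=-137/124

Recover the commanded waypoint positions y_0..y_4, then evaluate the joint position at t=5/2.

y_0 = S_0(0) = a_0 = 4
y_1 = S_1(0) = a_1 = -2
y_2 = S_2(0) = a_2 = 3
y_3 = S_3(0) = a_3 = -4
y_4 = S_3(1) = -5
t_q=5/2 is in segment 1 (τ=1/2); S_1(τ)=20/31

y_0=4 y_1=-2 y_2=3 y_3=-4 y_4=-5
S(5/2) = 20/31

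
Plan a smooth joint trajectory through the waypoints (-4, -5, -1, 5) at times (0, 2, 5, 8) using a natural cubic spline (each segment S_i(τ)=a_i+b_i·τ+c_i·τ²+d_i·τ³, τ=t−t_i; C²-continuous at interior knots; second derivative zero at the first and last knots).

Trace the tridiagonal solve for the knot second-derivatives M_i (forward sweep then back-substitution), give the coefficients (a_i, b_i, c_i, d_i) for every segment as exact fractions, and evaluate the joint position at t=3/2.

  seg 0: a=-4 b=-191/222 c=0 d=10/111
  seg 1: a=-5 b=49/222 c=20/37 d=-113/1998
  seg 2: a=-1 b=215/111 c=7/222 d=-7/1998
S(3/2) = -369/74

Δ: Δ0=-1/2, Δ1=4/3, Δ2=2
row 1: diag=10, rhs=11; c'=3/10, d'=11/10
row 2: denom=12−3·3/10=111/10; d'=(4−3·11/10)/(111/10)=7/111
back: M2=7/111
back: M1=11/10−3/10·7/111=40/37
M: M0=0, M1=40/37, M2=7/111, M3=0
seg 0: a=-4, c=M0/2=0, d=(M1−M0)/(6·2)=10/111, b=Δ0−h0·(2M0+M1)/6=-191/222
seg 1: a=-5, c=M1/2=20/37, d=(M2−M1)/(6·3)=-113/1998, b=Δ1−h1·(2M1+M2)/6=49/222
seg 2: a=-1, c=M2/2=7/222, d=(M3−M2)/(6·3)=-7/1998, b=Δ2−h2·(2M2+M3)/6=215/111
t_q=3/2 → seg 0, τ=3/2; S=-4+-191/222·τ+0·τ²+10/111·τ³=-369/74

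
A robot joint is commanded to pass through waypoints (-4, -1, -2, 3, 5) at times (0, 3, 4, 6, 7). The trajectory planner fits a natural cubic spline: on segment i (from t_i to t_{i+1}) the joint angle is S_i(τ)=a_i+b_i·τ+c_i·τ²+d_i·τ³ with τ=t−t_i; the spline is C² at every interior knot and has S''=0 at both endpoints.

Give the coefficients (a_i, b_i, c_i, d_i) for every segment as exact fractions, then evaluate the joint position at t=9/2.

Δ: Δ0=1, Δ1=-1, Δ2=5/2, Δ3=2
row 1: diag=8, rhs=-12; c'=1/8, d'=-3/2
row 2: denom=6−1·1/8=47/8; d'=(21−1·-3/2)/(47/8)=180/47
row 3: denom=6−2·16/47=250/47; d'=(-3−2·180/47)/(250/47)=-501/250
back: M3=-501/250
back: M2=180/47−16/47·-501/250=564/125
back: M1=-3/2−1/8·564/125=-258/125
M: M0=0, M1=-258/125, M2=564/125, M3=-501/250, M4=0
seg 0: a=-4, c=M0/2=0, d=(M1−M0)/(6·3)=-43/375, b=Δ0−h0·(2M0+M1)/6=254/125
seg 1: a=-1, c=M1/2=-129/125, d=(M2−M1)/(6·1)=137/125, b=Δ1−h1·(2M1+M2)/6=-133/125
seg 2: a=-2, c=M2/2=282/125, d=(M3−M2)/(6·2)=-543/1000, b=Δ2−h2·(2M2+M3)/6=4/25
seg 3: a=3, c=M3/2=-501/500, d=(M4−M3)/(6·1)=167/500, b=Δ3−h3·(2M3+M4)/6=667/250
t_q=9/2 → seg 2, τ=1/2; S=-2+4/25·τ+282/125·τ²+-543/1000·τ³=-11391/8000

  seg 0: a=-4 b=254/125 c=0 d=-43/375
  seg 1: a=-1 b=-133/125 c=-129/125 d=137/125
  seg 2: a=-2 b=4/25 c=282/125 d=-543/1000
  seg 3: a=3 b=667/250 c=-501/500 d=167/500
S(9/2) = -11391/8000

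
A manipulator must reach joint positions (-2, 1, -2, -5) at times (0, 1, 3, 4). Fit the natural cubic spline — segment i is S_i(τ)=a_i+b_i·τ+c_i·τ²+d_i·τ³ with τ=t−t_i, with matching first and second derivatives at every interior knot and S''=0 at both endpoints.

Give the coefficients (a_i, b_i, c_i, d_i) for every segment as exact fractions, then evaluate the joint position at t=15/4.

Δ: Δ0=3, Δ1=-3/2, Δ2=-3
row 1: diag=6, rhs=-27; c'=1/3, d'=-9/2
row 2: denom=6−2·1/3=16/3; d'=(-9−2·-9/2)/(16/3)=0
back: M2=0
back: M1=-9/2−1/3·0=-9/2
M: M0=0, M1=-9/2, M2=0, M3=0
seg 0: a=-2, c=M0/2=0, d=(M1−M0)/(6·1)=-3/4, b=Δ0−h0·(2M0+M1)/6=15/4
seg 1: a=1, c=M1/2=-9/4, d=(M2−M1)/(6·2)=3/8, b=Δ1−h1·(2M1+M2)/6=3/2
seg 2: a=-2, c=M2/2=0, d=(M3−M2)/(6·1)=0, b=Δ2−h2·(2M2+M3)/6=-3
t_q=15/4 → seg 2, τ=3/4; S=-2+-3·τ+0·τ²+0·τ³=-17/4

  seg 0: a=-2 b=15/4 c=0 d=-3/4
  seg 1: a=1 b=3/2 c=-9/4 d=3/8
  seg 2: a=-2 b=-3 c=0 d=0
S(15/4) = -17/4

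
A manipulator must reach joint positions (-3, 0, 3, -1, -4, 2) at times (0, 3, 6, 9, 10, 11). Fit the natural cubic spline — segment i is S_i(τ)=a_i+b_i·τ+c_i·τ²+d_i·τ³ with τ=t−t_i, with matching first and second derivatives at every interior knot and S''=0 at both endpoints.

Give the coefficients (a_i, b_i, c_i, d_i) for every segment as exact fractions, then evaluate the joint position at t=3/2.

  seg 0: a=-3 b=1175/1251 c=0 d=76/11259
  seg 1: a=0 b=1403/1251 c=76/1251 d=-380/11259
  seg 2: a=3 b=719/1251 c=-304/1251 d=-1475/11259
  seg 3: a=-1 b=-5530/1251 c=-593/417 d=3556/1251
  seg 4: a=-4 b=1580/1251 c=2963/417 d=-2963/1251
S(3/2) = -218/139

Δ: Δ0=1, Δ1=1, Δ2=-4/3, Δ3=-3, Δ4=6
row 1: diag=12, rhs=0; c'=1/4, d'=0
row 2: denom=12−3·1/4=45/4; d'=(-14−3·0)/(45/4)=-56/45
row 3: denom=8−3·4/15=36/5; d'=(-10−3·-56/45)/(36/5)=-47/54
row 4: denom=4−1·5/36=139/36; d'=(54−1·-47/54)/(139/36)=5926/417
back: M4=5926/417
back: M3=-47/54−5/36·5926/417=-1186/417
back: M2=-56/45−4/15·-1186/417=-608/1251
back: M1=0−1/4·-608/1251=152/1251
M: M0=0, M1=152/1251, M2=-608/1251, M3=-1186/417, M4=5926/417, M5=0
seg 0: a=-3, c=M0/2=0, d=(M1−M0)/(6·3)=76/11259, b=Δ0−h0·(2M0+M1)/6=1175/1251
seg 1: a=0, c=M1/2=76/1251, d=(M2−M1)/(6·3)=-380/11259, b=Δ1−h1·(2M1+M2)/6=1403/1251
seg 2: a=3, c=M2/2=-304/1251, d=(M3−M2)/(6·3)=-1475/11259, b=Δ2−h2·(2M2+M3)/6=719/1251
seg 3: a=-1, c=M3/2=-593/417, d=(M4−M3)/(6·1)=3556/1251, b=Δ3−h3·(2M3+M4)/6=-5530/1251
seg 4: a=-4, c=M4/2=2963/417, d=(M5−M4)/(6·1)=-2963/1251, b=Δ4−h4·(2M4+M5)/6=1580/1251
t_q=3/2 → seg 0, τ=3/2; S=-3+1175/1251·τ+0·τ²+76/11259·τ³=-218/139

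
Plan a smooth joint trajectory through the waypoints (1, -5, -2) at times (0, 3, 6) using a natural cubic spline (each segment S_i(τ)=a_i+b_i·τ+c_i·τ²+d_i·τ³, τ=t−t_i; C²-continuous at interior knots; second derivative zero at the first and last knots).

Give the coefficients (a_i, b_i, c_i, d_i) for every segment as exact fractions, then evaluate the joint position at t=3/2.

  seg 0: a=1 b=-11/4 c=0 d=1/12
  seg 1: a=-5 b=-1/2 c=3/4 d=-1/12
S(3/2) = -91/32

Δ: Δ0=-2, Δ1=1
row 1: diag=12, rhs=18; c'=1/4, d'=3/2
back: M1=3/2
M: M0=0, M1=3/2, M2=0
seg 0: a=1, c=M0/2=0, d=(M1−M0)/(6·3)=1/12, b=Δ0−h0·(2M0+M1)/6=-11/4
seg 1: a=-5, c=M1/2=3/4, d=(M2−M1)/(6·3)=-1/12, b=Δ1−h1·(2M1+M2)/6=-1/2
t_q=3/2 → seg 0, τ=3/2; S=1+-11/4·τ+0·τ²+1/12·τ³=-91/32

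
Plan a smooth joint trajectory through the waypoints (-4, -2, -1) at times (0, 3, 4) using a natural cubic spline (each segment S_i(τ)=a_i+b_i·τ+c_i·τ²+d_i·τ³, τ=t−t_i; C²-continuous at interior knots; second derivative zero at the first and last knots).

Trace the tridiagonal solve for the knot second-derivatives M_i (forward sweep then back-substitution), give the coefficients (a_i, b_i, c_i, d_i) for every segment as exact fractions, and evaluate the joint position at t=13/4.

Δ: Δ0=2/3, Δ1=1
row 1: diag=8, rhs=2; c'=1/8, d'=1/4
back: M1=1/4
M: M0=0, M1=1/4, M2=0
seg 0: a=-4, c=M0/2=0, d=(M1−M0)/(6·3)=1/72, b=Δ0−h0·(2M0+M1)/6=13/24
seg 1: a=-2, c=M1/2=1/8, d=(M2−M1)/(6·1)=-1/24, b=Δ1−h1·(2M1+M2)/6=11/12
t_q=13/4 → seg 1, τ=1/4; S=-2+11/12·τ+1/8·τ²+-1/24·τ³=-903/512

  seg 0: a=-4 b=13/24 c=0 d=1/72
  seg 1: a=-2 b=11/12 c=1/8 d=-1/24
S(13/4) = -903/512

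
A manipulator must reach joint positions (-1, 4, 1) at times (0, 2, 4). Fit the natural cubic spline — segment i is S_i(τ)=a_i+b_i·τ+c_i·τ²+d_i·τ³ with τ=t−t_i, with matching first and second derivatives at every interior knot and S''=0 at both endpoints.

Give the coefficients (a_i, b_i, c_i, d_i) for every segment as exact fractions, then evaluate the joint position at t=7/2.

Δ: Δ0=5/2, Δ1=-3/2
row 1: diag=8, rhs=-24; c'=1/4, d'=-3
back: M1=-3
M: M0=0, M1=-3, M2=0
seg 0: a=-1, c=M0/2=0, d=(M1−M0)/(6·2)=-1/4, b=Δ0−h0·(2M0+M1)/6=7/2
seg 1: a=4, c=M1/2=-3/2, d=(M2−M1)/(6·2)=1/4, b=Δ1−h1·(2M1+M2)/6=1/2
t_q=7/2 → seg 1, τ=3/2; S=4+1/2·τ+-3/2·τ²+1/4·τ³=71/32

  seg 0: a=-1 b=7/2 c=0 d=-1/4
  seg 1: a=4 b=1/2 c=-3/2 d=1/4
S(7/2) = 71/32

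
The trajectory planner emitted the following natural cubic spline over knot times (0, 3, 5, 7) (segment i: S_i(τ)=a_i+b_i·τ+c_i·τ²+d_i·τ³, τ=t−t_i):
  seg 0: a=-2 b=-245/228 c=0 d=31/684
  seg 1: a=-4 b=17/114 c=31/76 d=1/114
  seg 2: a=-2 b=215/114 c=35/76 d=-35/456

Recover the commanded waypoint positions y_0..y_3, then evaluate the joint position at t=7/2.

y_0 = S_0(0) = a_0 = -2
y_1 = S_1(0) = a_1 = -4
y_2 = S_2(0) = a_2 = -2
y_3 = S_2(2) = 3
t_q=7/2 is in segment 1 (τ=1/2); S_1(τ)=-581/152

y_0=-2 y_1=-4 y_2=-2 y_3=3
S(7/2) = -581/152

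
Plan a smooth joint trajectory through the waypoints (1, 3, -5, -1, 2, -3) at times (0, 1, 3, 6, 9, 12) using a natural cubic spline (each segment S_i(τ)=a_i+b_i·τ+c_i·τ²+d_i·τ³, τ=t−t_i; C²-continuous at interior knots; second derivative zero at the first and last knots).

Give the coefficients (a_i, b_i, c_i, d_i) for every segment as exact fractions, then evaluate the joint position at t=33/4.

  seg 0: a=1 b=1891/576 c=0 d=-739/576
  seg 1: a=3 b=-163/288 c=-739/192 d=307/288
  seg 2: a=-5 b=-913/288 c=163/64 d=-1807/5184
  seg 3: a=-1 b=1555/576 c=-85/144 d=41/5184
  seg 4: a=2 b=-181/288 c=-299/576 d=299/5184
S(33/4) = 8913/4096

Δ: Δ0=2, Δ1=-4, Δ2=4/3, Δ3=1, Δ4=-5/3
row 1: diag=6, rhs=-36; c'=1/3, d'=-6
row 2: denom=10−2·1/3=28/3; d'=(32−2·-6)/(28/3)=33/7
row 3: denom=12−3·9/28=309/28; d'=(-2−3·33/7)/(309/28)=-452/309
row 4: denom=12−3·28/103=1152/103; d'=(-16−3·-452/309)/(1152/103)=-299/288
back: M4=-299/288
back: M3=-452/309−28/103·-299/288=-85/72
back: M2=33/7−9/28·-85/72=163/32
back: M1=-6−1/3·163/32=-739/96
M: M0=0, M1=-739/96, M2=163/32, M3=-85/72, M4=-299/288, M5=0
seg 0: a=1, c=M0/2=0, d=(M1−M0)/(6·1)=-739/576, b=Δ0−h0·(2M0+M1)/6=1891/576
seg 1: a=3, c=M1/2=-739/192, d=(M2−M1)/(6·2)=307/288, b=Δ1−h1·(2M1+M2)/6=-163/288
seg 2: a=-5, c=M2/2=163/64, d=(M3−M2)/(6·3)=-1807/5184, b=Δ2−h2·(2M2+M3)/6=-913/288
seg 3: a=-1, c=M3/2=-85/144, d=(M4−M3)/(6·3)=41/5184, b=Δ3−h3·(2M3+M4)/6=1555/576
seg 4: a=2, c=M4/2=-299/576, d=(M5−M4)/(6·3)=299/5184, b=Δ4−h4·(2M4+M5)/6=-181/288
t_q=33/4 → seg 3, τ=9/4; S=-1+1555/576·τ+-85/144·τ²+41/5184·τ³=8913/4096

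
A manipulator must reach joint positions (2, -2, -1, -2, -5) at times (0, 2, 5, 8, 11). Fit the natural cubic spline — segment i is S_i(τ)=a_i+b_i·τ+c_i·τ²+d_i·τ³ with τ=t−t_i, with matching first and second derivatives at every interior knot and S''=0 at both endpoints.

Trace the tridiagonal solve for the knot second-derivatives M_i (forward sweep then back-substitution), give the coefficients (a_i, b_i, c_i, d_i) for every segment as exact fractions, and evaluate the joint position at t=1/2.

Δ: Δ0=-2, Δ1=1/3, Δ2=-1/3, Δ3=-1
row 1: diag=10, rhs=14; c'=3/10, d'=7/5
row 2: denom=12−3·3/10=111/10; d'=(-4−3·7/5)/(111/10)=-82/111
row 3: denom=12−3·10/37=414/37; d'=(-4−3·-82/111)/(414/37)=-11/69
back: M3=-11/69
back: M2=-82/111−10/37·-11/69=-16/23
back: M1=7/5−3/10·-16/23=37/23
M: M0=0, M1=37/23, M2=-16/23, M3=-11/69, M4=0
seg 0: a=2, c=M0/2=0, d=(M1−M0)/(6·2)=37/276, b=Δ0−h0·(2M0+M1)/6=-175/69
seg 1: a=-2, c=M1/2=37/46, d=(M2−M1)/(6·3)=-53/414, b=Δ1−h1·(2M1+M2)/6=-64/69
seg 2: a=-1, c=M2/2=-8/23, d=(M3−M2)/(6·3)=37/1242, b=Δ2−h2·(2M2+M3)/6=61/138
seg 3: a=-2, c=M3/2=-11/138, d=(M4−M3)/(6·3)=11/1242, b=Δ3−h3·(2M3+M4)/6=-58/69
t_q=1/2 → seg 0, τ=1/2; S=2+-175/69·τ+0·τ²+37/276·τ³=551/736

  seg 0: a=2 b=-175/69 c=0 d=37/276
  seg 1: a=-2 b=-64/69 c=37/46 d=-53/414
  seg 2: a=-1 b=61/138 c=-8/23 d=37/1242
  seg 3: a=-2 b=-58/69 c=-11/138 d=11/1242
S(1/2) = 551/736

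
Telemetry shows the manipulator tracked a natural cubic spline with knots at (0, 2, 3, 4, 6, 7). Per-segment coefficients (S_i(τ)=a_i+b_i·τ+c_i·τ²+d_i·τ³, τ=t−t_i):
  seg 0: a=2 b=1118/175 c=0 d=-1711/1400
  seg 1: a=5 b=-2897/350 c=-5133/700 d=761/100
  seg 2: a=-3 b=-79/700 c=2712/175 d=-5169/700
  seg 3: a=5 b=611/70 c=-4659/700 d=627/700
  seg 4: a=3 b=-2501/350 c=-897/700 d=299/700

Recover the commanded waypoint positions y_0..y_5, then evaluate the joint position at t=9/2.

y_0=2 y_1=5 y_2=-3 y_3=5 y_4=3 y_5=-5
S(9/2) = 43749/5600

y_0 = S_0(0) = a_0 = 2
y_1 = S_1(0) = a_1 = 5
y_2 = S_2(0) = a_2 = -3
y_3 = S_3(0) = a_3 = 5
y_4 = S_4(0) = a_4 = 3
y_5 = S_4(1) = -5
t_q=9/2 is in segment 3 (τ=1/2); S_3(τ)=43749/5600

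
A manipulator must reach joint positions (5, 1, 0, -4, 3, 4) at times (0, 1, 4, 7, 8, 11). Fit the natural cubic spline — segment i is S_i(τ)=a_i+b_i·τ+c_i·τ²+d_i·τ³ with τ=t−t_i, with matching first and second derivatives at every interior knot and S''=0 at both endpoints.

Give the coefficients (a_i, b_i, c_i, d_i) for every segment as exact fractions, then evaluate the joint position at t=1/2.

  seg 0: a=5 b=-2553/545 c=0 d=373/545
  seg 1: a=1 b=-1434/545 c=1119/545 d=-6314/14715
  seg 2: a=0 b=-1034/545 c=-2957/1635 d=9793/14715
  seg 3: a=-4 b=569/109 c=6836/1635 d=-3926/1635
  seg 4: a=3 b=10429/1635 c=-4942/1635 d=4942/14715
S(1/2) = 11961/4360

Δ: Δ0=-4, Δ1=-1/3, Δ2=-4/3, Δ3=7, Δ4=1/3
row 1: diag=8, rhs=22; c'=3/8, d'=11/4
row 2: denom=12−3·3/8=87/8; d'=(-6−3·11/4)/(87/8)=-38/29
row 3: denom=8−3·8/29=208/29; d'=(50−3·-38/29)/(208/29)=391/52
row 4: denom=8−1·29/208=1635/208; d'=(-40−1·391/52)/(1635/208)=-9884/1635
back: M4=-9884/1635
back: M3=391/52−29/208·-9884/1635=13672/1635
back: M2=-38/29−8/29·13672/1635=-5914/1635
back: M1=11/4−3/8·-5914/1635=2238/545
M: M0=0, M1=2238/545, M2=-5914/1635, M3=13672/1635, M4=-9884/1635, M5=0
seg 0: a=5, c=M0/2=0, d=(M1−M0)/(6·1)=373/545, b=Δ0−h0·(2M0+M1)/6=-2553/545
seg 1: a=1, c=M1/2=1119/545, d=(M2−M1)/(6·3)=-6314/14715, b=Δ1−h1·(2M1+M2)/6=-1434/545
seg 2: a=0, c=M2/2=-2957/1635, d=(M3−M2)/(6·3)=9793/14715, b=Δ2−h2·(2M2+M3)/6=-1034/545
seg 3: a=-4, c=M3/2=6836/1635, d=(M4−M3)/(6·1)=-3926/1635, b=Δ3−h3·(2M3+M4)/6=569/109
seg 4: a=3, c=M4/2=-4942/1635, d=(M5−M4)/(6·3)=4942/14715, b=Δ4−h4·(2M4+M5)/6=10429/1635
t_q=1/2 → seg 0, τ=1/2; S=5+-2553/545·τ+0·τ²+373/545·τ³=11961/4360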